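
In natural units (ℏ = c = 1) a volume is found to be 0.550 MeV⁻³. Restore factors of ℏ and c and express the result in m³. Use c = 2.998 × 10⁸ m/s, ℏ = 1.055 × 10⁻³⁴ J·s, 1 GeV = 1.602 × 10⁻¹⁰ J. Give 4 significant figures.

Volume is [L]³ = [E]⁻³·(ℏc)³.
1 GeV⁻³ → (ℏc)³ × (1 GeV in J)⁻³ = 7.696 × 10⁻⁴⁸ m³.
Convert the energy scale: 0.550 MeV⁻³ = 5.50 × 10⁸ GeV⁻³.
Result: 5.50 × 10⁸ × 7.696 × 10⁻⁴⁸ = 4.233 × 10⁻³⁹ m³.

4.233 × 10⁻³⁹ m³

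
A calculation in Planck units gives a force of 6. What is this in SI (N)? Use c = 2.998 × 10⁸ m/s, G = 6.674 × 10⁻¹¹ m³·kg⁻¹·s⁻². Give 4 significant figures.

7.263 × 10⁴⁴ N

One Planck force: F_P = c⁴/G = 1.210 × 10⁴⁴ N.
6 × 1.210 × 10⁴⁴ N = 7.263 × 10⁴⁴ N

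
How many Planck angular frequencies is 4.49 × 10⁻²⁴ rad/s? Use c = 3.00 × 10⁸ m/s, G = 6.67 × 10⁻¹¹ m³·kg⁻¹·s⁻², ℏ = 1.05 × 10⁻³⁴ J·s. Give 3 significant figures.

2.41 × 10⁻⁶⁷

Planck angular frequency: ω_P = √(c⁵/(ℏG)) = 1.86 × 10⁴³ rad/s.
4.49 × 10⁻²⁴ / 1.86 × 10⁴³ = 2.41 × 10⁻⁶⁷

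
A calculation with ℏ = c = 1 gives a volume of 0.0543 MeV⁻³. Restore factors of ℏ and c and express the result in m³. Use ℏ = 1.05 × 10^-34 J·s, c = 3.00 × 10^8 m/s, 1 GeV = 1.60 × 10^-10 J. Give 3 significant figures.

4.14 × 10^-40 m³

Volume is [L]³ = [E]⁻³·(ℏc)³.
1 GeV⁻³ → (ℏc)³ × (1 GeV in J)⁻³ = 7.63 × 10^-48 m³.
Convert the energy scale: 0.0543 MeV⁻³ = 5.43 × 10^7 GeV⁻³.
Result: 5.43 × 10^7 × 7.63 × 10^-48 = 4.14 × 10^-40 m³.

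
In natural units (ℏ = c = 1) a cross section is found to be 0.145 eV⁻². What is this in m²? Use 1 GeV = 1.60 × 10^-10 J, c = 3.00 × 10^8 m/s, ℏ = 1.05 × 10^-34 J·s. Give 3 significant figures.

Area is [L]² = [E]⁻²·(ℏc)²; restore (ℏc)².
1 GeV⁻² → (ℏc)² × (1 GeV in J)⁻² = 3.88 × 10^-32 m².
Convert the energy scale: 0.145 eV⁻² = 1.45 × 10^17 GeV⁻².
Result: 1.45 × 10^17 × 3.88 × 10^-32 = 5.62 × 10^-15 m².

5.62 × 10^-15 m²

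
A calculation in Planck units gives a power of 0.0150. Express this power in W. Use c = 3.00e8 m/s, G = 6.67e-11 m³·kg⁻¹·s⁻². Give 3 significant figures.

5.46e50 W

One Planck power: P_P = c⁵/G = 3.64e52 W.
0.0150 × 3.64e52 W = 5.46e50 W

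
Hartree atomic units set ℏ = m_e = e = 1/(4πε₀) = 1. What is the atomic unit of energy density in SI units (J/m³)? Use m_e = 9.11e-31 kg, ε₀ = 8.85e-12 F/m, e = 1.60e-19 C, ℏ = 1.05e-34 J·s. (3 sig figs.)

From ℏ = m_e = e = 1/(4πε₀) = 1 the energy density scale is u_au = E_h/a₀³ = m_e⁴e¹⁰/((4πε₀)⁵ℏ⁸).
E_h = 4.38e-18 J
a₀ = 5.26e-11 m
E_h/a₀³ = 3.01e13 J/m³

3.01e13 J/m³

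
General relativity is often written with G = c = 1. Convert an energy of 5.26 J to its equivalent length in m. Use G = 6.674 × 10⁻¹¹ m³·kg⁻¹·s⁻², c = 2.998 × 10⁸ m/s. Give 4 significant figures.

4.346 × 10⁻⁴⁴ m

Energy → length via G/c⁴.
5.26 J × (G/c⁴) = 4.346 × 10⁻⁴⁴ m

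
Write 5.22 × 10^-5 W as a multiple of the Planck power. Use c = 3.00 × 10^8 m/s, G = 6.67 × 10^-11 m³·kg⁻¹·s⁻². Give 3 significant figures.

Planck power: P_P = c⁵/G = 3.64 × 10^52 W.
5.22 × 10^-5 / 3.64 × 10^52 = 1.43 × 10^-57

1.43 × 10^-57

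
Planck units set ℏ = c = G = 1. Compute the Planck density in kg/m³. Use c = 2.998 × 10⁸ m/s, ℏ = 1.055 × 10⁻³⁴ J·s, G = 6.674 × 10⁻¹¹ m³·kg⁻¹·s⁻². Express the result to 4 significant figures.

5.154 × 10⁹⁶ kg/m³

From ℏ = c = G = 1 the density scale is ρ_P = c⁵/(ℏG²).
  = 2.422 × 10⁴² / 4.699 × 10⁻⁵⁵
  = 5.154 × 10⁹⁶ kg/m³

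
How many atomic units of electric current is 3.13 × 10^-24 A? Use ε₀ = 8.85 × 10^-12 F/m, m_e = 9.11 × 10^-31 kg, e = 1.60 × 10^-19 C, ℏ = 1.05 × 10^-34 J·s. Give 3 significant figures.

atomic unit of electric current: I_au = e E_h/ℏ = m_e e⁵/((4πε₀)²ℏ³) = 6.67 × 10^-3 A.
3.13 × 10^-24 / 6.67 × 10^-3 = 4.69 × 10^-22

4.69 × 10^-22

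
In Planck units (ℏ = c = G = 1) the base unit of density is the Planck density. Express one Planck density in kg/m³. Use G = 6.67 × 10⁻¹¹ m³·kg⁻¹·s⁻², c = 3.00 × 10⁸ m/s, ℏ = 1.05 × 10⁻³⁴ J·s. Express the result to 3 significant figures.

ρ_P = c⁵/(ℏG²)
  = 2.43 × 10⁴² / 4.67 × 10⁻⁵⁵
  = 5.20 × 10⁹⁶ kg/m³

5.20 × 10⁹⁶ kg/m³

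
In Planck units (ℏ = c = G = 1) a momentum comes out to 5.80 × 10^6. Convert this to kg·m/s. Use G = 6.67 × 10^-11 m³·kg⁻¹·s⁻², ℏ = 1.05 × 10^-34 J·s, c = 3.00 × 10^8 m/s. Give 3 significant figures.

One Planck momentum: p_P = √(ℏc³/G) = 6.52 kg·m/s.
5.80 × 10^6 × 6.52 kg·m/s = 3.78 × 10^7 kg·m/s

3.78 × 10^7 kg·m/s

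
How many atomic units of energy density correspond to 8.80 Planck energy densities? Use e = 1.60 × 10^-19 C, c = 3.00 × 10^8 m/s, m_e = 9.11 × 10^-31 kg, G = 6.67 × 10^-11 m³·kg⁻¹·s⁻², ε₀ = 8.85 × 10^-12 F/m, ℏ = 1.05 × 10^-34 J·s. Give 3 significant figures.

1.37 × 10^101

Planck energy density: u_P = c⁷/(ℏG²) = 4.68 × 10^113 J/m³
atomic unit of energy density: u_au = E_h/a₀³ = m_e⁴e¹⁰/((4πε₀)⁵ℏ⁸) = 3.01 × 10^13 J/m³
8.80 × 4.68 × 10^113 / 3.01 × 10^13 = 1.37 × 10^101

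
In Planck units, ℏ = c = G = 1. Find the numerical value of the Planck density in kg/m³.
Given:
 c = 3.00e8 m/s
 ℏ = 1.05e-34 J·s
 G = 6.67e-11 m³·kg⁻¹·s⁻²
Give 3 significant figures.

From ℏ = c = G = 1 the density scale is ρ_P = c⁵/(ℏG²).
  = 2.43e42 / 4.67e-55
  = 5.20e96 kg/m³

5.20e96 kg/m³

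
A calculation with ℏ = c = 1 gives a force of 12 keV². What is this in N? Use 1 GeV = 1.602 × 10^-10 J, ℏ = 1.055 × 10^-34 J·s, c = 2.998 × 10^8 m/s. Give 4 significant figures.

Force is [E]/[L] = [E]²/(ℏc); restore (ℏc)⁻¹.
1 GeV² → 1/(ℏc) × (1 GeV in J)² = 8.114 × 10^5 N.
Convert the energy scale: 12 keV² = 1.20 × 10^-11 GeV².
Result: 1.20 × 10^-11 × 8.114 × 10^5 = 9.737 × 10^-6 N.

9.737 × 10^-6 N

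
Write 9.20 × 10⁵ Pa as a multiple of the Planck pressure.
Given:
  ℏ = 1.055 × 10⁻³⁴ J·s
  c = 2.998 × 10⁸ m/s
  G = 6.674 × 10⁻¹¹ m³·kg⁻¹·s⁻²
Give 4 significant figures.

1.986 × 10⁻¹⁰⁸

Planck pressure: p_P = c⁷/(ℏG²) = 4.632 × 10¹¹³ Pa.
9.20 × 10⁵ / 4.632 × 10¹¹³ = 1.986 × 10⁻¹⁰⁸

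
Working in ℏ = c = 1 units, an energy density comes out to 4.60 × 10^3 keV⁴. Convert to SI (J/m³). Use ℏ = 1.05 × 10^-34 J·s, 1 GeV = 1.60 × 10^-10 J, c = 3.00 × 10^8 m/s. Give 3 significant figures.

9.65 × 10^16 J/m³

[E]/[L]³ = [E]⁴/(ℏc)³; restore (ℏc)⁻³.
1 GeV⁴ → 1/(ℏc)³ × (1 GeV in J)⁴ = 2.10 × 10^37 J/m³.
Convert the energy scale: 4.60 × 10^3 keV⁴ = 4.60 × 10^-21 GeV⁴.
Result: 4.60 × 10^-21 × 2.10 × 10^37 = 9.65 × 10^16 J/m³.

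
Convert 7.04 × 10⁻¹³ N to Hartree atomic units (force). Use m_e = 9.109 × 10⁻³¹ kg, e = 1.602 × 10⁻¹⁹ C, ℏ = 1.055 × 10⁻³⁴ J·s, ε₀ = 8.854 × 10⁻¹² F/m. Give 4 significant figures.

atomic unit of force: F_au = E_h/a₀ = m_e²e⁶/((4πε₀)³ℏ⁴) = 8.220 × 10⁻⁸ N.
7.04 × 10⁻¹³ / 8.220 × 10⁻⁸ = 8.565 × 10⁻⁶

8.565 × 10⁻⁶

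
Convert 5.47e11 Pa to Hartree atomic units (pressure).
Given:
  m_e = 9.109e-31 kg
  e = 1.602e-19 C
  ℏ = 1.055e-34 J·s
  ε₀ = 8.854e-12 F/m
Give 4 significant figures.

atomic unit of pressure: P_au = E_h/a₀³ = m_e⁴e¹⁰/((4πε₀)⁵ℏ⁸) = 2.929e13 Pa.
5.47e11 / 2.929e13 = 0.01867

0.01867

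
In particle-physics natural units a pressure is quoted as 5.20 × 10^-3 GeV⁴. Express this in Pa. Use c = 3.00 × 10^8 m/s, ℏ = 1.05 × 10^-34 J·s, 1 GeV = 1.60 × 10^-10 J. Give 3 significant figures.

1.09 × 10^35 Pa

Pressure is [E]/[L]³ = [E]⁴/(ℏc)³.
1 GeV⁴ → 1/(ℏc)³ × (1 GeV in J)⁴ = 2.10 × 10^37 Pa.
Result: 5.20 × 10^-3 × 2.10 × 10^37 = 1.09 × 10^35 Pa.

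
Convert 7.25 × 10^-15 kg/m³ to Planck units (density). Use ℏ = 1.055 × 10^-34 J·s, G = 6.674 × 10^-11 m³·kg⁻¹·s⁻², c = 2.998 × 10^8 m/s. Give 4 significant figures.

Planck density: ρ_P = c⁵/(ℏG²) = 5.154 × 10^96 kg/m³.
7.25 × 10^-15 / 5.154 × 10^96 = 1.407 × 10^-111

1.407 × 10^-111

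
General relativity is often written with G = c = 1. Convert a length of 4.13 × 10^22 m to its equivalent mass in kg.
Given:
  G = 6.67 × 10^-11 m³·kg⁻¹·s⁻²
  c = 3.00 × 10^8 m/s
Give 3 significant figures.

Length → mass via c²/G.
4.13 × 10^22 m × (c²/G) = 5.57 × 10^49 kg

5.57 × 10^49 kg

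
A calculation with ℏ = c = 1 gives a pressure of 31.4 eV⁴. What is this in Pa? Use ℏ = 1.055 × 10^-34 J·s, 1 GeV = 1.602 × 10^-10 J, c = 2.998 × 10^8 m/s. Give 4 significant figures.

Pressure is [E]/[L]³ = [E]⁴/(ℏc)³.
1 GeV⁴ → 1/(ℏc)³ × (1 GeV in J)⁴ = 2.082 × 10^37 Pa.
Convert the energy scale: 31.4 eV⁴ = 3.14 × 10^-35 GeV⁴.
Result: 3.14 × 10^-35 × 2.082 × 10^37 = 653.6 Pa.

653.6 Pa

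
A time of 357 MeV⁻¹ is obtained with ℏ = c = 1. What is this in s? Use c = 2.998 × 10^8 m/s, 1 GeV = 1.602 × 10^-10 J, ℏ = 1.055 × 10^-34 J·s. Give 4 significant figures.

2.351 × 10^-19 s

A time is [E]⁻¹ in ℏ=c=1; restore one factor of ℏ.
1 GeV⁻¹ → ℏ × (1 GeV in J)⁻¹ = 6.586 × 10^-25 s.
Convert the energy scale: 357 MeV⁻¹ = 3.57 × 10^5 GeV⁻¹.
Result: 3.57 × 10^5 × 6.586 × 10^-25 = 2.351 × 10^-19 s.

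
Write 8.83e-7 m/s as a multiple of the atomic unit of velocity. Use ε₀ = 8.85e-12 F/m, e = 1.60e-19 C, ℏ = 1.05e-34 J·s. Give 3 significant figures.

4.03e-13

atomic unit of velocity: v_au = e²/(4πε₀ℏ) = 2.19e6 m/s.
8.83e-7 / 2.19e6 = 4.03e-13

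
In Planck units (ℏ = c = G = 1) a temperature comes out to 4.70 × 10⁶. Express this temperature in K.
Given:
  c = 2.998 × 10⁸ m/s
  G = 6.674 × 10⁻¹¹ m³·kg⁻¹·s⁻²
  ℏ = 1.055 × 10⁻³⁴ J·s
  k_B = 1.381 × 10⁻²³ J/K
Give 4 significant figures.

One Planck temperature: T_P = √(ℏc⁵/G) / k_B = 1.417 × 10³² K.
4.70 × 10⁶ × 1.417 × 10³² K = 6.659 × 10³⁸ K

6.659 × 10³⁸ K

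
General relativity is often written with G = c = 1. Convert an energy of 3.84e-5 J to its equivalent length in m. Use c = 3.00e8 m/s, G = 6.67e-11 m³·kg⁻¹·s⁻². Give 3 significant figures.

Energy → length via G/c⁴.
3.84e-5 J × (G/c⁴) = 3.16e-49 m

3.16e-49 m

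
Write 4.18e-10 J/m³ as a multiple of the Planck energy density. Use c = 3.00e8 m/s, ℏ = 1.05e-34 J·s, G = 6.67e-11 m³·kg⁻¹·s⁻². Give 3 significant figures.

8.93e-124

Planck energy density: u_P = c⁷/(ℏG²) = 4.68e113 J/m³.
4.18e-10 / 4.68e113 = 8.93e-124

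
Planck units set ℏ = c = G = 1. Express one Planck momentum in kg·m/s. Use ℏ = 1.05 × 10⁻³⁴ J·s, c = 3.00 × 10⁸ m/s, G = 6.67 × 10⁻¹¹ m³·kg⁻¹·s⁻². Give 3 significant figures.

6.52 kg·m/s

From ℏ = c = G = 1 the momentum scale is p_P = √(ℏc³/G).
  = √(42.5)
  = 6.52 kg·m/s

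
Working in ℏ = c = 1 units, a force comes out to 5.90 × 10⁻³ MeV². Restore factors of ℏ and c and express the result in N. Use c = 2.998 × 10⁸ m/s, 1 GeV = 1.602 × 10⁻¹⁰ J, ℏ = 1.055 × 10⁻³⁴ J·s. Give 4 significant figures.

4.787 × 10⁻³ N

Force is [E]/[L] = [E]²/(ℏc); restore (ℏc)⁻¹.
1 GeV² → 1/(ℏc) × (1 GeV in J)² = 8.114 × 10⁵ N.
Convert the energy scale: 5.90 × 10⁻³ MeV² = 5.90 × 10⁻⁹ GeV².
Result: 5.90 × 10⁻⁹ × 8.114 × 10⁵ = 4.787 × 10⁻³ N.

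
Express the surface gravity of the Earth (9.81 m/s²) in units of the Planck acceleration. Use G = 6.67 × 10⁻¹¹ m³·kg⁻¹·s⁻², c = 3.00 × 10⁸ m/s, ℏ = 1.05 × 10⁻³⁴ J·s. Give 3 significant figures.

Planck acceleration: a_P = √(c⁷/(ℏG)) = 5.59 × 10⁵¹ m/s².
9.81 / 5.59 × 10⁵¹ = 1.76 × 10⁻⁵¹

1.76 × 10⁻⁵¹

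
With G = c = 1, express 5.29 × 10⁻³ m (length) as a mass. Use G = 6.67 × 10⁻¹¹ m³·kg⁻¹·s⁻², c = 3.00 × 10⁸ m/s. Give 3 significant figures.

7.14 × 10²⁴ kg

Length → mass via c²/G.
5.29 × 10⁻³ m × (c²/G) = 7.14 × 10²⁴ kg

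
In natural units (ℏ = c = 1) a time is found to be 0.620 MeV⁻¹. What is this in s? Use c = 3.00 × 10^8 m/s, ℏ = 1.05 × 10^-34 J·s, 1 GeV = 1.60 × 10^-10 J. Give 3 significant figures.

A time is [E]⁻¹ in ℏ=c=1; restore one factor of ℏ.
1 GeV⁻¹ → ℏ × (1 GeV in J)⁻¹ = 6.56 × 10^-25 s.
Convert the energy scale: 0.620 MeV⁻¹ = 620 GeV⁻¹.
Result: 620 × 6.56 × 10^-25 = 4.07 × 10^-22 s.

4.07 × 10^-22 s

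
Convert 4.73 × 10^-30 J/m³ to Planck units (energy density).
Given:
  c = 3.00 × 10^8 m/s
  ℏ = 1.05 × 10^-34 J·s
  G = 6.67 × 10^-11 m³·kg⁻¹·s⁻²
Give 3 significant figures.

1.01 × 10^-143

Planck energy density: u_P = c⁷/(ℏG²) = 4.68 × 10^113 J/m³.
4.73 × 10^-30 / 4.68 × 10^113 = 1.01 × 10^-143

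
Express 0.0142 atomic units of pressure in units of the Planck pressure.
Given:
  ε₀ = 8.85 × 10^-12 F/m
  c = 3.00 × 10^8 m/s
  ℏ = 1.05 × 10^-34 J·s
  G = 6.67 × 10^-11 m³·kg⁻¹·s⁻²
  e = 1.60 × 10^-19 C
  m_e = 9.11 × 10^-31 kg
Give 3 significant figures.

9.14 × 10^-103

atomic unit of pressure: P_au = E_h/a₀³ = m_e⁴e¹⁰/((4πε₀)⁵ℏ⁸) = 3.01 × 10^13 Pa
Planck pressure: p_P = c⁷/(ℏG²) = 4.68 × 10^113 Pa
0.0142 × 3.01 × 10^13 / 4.68 × 10^113 = 9.14 × 10^-103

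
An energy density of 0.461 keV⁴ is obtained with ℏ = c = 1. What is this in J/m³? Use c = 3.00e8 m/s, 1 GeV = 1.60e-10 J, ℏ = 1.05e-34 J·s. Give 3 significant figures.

9.67e12 J/m³

[E]/[L]³ = [E]⁴/(ℏc)³; restore (ℏc)⁻³.
1 GeV⁴ → 1/(ℏc)³ × (1 GeV in J)⁴ = 2.10e37 J/m³.
Convert the energy scale: 0.461 keV⁴ = 4.61e-25 GeV⁴.
Result: 4.61e-25 × 2.10e37 = 9.67e12 J/m³.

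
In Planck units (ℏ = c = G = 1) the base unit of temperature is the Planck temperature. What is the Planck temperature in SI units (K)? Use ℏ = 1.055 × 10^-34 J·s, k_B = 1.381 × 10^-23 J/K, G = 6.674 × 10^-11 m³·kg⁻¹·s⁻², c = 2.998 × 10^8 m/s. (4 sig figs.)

1.417 × 10^32 K

T_P = √(ℏc⁵/G) / k_B
  = √(3.828 × 10^18) × 7.241 × 10^22
  = 1.417 × 10^32 K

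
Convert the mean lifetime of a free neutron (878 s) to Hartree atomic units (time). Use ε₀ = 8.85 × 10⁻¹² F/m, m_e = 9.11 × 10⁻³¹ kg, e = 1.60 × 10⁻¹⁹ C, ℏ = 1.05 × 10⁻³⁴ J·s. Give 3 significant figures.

3.66 × 10¹⁹

atomic unit of time: τ_au = (4πε₀)²ℏ³/(m_e e⁴) = 2.40 × 10⁻¹⁷ s.
878 / 2.40 × 10⁻¹⁷ = 3.66 × 10¹⁹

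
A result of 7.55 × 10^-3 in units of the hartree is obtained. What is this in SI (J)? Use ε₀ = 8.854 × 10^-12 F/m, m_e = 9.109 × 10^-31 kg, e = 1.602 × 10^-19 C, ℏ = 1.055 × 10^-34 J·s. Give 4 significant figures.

One hartree: E_h = m_e e⁴/(4πε₀ℏ)² = 4.354 × 10^-18 J.
7.55 × 10^-3 × 4.354 × 10^-18 J = 3.287 × 10^-20 J

3.287 × 10^-20 J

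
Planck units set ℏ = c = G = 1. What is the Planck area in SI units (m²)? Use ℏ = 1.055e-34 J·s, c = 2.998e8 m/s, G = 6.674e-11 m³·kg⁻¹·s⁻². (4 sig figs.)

The unique combination of the constants set to 1 with dimensions of area is A_P = ℏG/c³.
  = 7.041e-45 / 2.695e25
  = 2.613e-70 m²

2.613e-70 m²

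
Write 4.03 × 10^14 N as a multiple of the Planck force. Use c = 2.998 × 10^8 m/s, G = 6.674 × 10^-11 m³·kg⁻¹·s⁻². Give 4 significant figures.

3.329 × 10^-30

Planck force: F_P = c⁴/G = 1.210 × 10^44 N.
4.03 × 10^14 / 1.210 × 10^44 = 3.329 × 10^-30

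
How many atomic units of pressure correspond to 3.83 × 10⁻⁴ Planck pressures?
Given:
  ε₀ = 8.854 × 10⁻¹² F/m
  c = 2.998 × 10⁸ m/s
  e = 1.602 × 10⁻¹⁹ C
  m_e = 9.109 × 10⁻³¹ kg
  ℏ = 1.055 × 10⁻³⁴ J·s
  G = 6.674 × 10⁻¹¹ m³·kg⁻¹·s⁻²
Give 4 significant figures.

Planck pressure: p_P = c⁷/(ℏG²) = 4.632 × 10¹¹³ Pa
atomic unit of pressure: P_au = E_h/a₀³ = m_e⁴e¹⁰/((4πε₀)⁵ℏ⁸) = 2.929 × 10¹³ Pa
3.83 × 10⁻⁴ × 4.632 × 10¹¹³ / 2.929 × 10¹³ = 6.057 × 10⁹⁶

6.057 × 10⁹⁶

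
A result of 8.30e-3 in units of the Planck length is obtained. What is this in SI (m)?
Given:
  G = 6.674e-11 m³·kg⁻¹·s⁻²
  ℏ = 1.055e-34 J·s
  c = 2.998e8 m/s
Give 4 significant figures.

One Planck length: ℓ_P = √(ℏG/c³) = 1.616e-35 m.
8.30e-3 × 1.616e-35 m = 1.342e-37 m

1.342e-37 m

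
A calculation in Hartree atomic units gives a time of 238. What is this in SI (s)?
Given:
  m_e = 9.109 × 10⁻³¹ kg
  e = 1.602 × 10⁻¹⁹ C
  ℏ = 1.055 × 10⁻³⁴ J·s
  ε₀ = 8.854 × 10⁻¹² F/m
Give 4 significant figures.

One atomic unit of time: τ_au = (4πε₀)²ℏ³/(m_e e⁴) = 2.423 × 10⁻¹⁷ s.
238 × 2.423 × 10⁻¹⁷ s = 5.767 × 10⁻¹⁵ s

5.767 × 10⁻¹⁵ s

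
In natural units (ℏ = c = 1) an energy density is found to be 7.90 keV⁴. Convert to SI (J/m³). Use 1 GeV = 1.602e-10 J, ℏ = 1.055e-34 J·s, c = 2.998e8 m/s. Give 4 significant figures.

[E]/[L]³ = [E]⁴/(ℏc)³; restore (ℏc)⁻³.
1 GeV⁴ → 1/(ℏc)³ × (1 GeV in J)⁴ = 2.082e37 J/m³.
Convert the energy scale: 7.90 keV⁴ = 7.90e-24 GeV⁴.
Result: 7.90e-24 × 2.082e37 = 1.644e14 J/m³.

1.644e14 J/m³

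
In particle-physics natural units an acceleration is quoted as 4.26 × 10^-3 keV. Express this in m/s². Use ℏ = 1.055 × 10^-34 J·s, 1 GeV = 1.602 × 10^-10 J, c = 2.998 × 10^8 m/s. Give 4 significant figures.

1.939 × 10^24 m/s²

Acceleration is [L]/[T]² = c·[E]/ℏ.
1 GeV → c/ℏ × (1 GeV in J) = 4.552 × 10^32 m/s².
Convert the energy scale: 4.26 × 10^-3 keV = 4.26 × 10^-9 GeV.
Result: 4.26 × 10^-9 × 4.552 × 10^32 = 1.939 × 10^24 m/s².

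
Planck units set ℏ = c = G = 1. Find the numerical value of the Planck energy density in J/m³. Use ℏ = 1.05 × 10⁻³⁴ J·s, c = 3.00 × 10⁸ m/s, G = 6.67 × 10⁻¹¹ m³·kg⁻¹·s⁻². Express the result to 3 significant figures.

4.68 × 10¹¹³ J/m³

The unique combination of the constants set to 1 with dimensions of energy density is u_P = c⁷/(ℏG²).
  = 2.19 × 10⁵⁹ / 4.67 × 10⁻⁵⁵
  = 4.68 × 10¹¹³ J/m³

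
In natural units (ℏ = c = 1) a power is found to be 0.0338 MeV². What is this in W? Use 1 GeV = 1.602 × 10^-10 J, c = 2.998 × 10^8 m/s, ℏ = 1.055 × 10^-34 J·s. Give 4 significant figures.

8.222 × 10^6 W

Power is [E]/[T] = [E]²/ℏ.
1 GeV² → 1/ℏ × (1 GeV in J)² = 2.433 × 10^14 W.
Convert the energy scale: 0.0338 MeV² = 3.38 × 10^-8 GeV².
Result: 3.38 × 10^-8 × 2.433 × 10^14 = 8.222 × 10^6 W.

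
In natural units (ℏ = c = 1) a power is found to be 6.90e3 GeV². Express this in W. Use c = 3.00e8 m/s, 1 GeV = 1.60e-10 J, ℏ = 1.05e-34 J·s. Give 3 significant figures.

1.68e18 W

Power is [E]/[T] = [E]²/ℏ.
1 GeV² → 1/ℏ × (1 GeV in J)² = 2.44e14 W.
Result: 6.90e3 × 2.44e14 = 1.68e18 W.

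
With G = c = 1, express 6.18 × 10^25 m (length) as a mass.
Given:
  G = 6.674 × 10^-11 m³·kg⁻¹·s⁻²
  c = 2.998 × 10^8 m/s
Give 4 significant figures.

Length → mass via c²/G.
6.18 × 10^25 m × (c²/G) = 8.323 × 10^52 kg

8.323 × 10^52 kg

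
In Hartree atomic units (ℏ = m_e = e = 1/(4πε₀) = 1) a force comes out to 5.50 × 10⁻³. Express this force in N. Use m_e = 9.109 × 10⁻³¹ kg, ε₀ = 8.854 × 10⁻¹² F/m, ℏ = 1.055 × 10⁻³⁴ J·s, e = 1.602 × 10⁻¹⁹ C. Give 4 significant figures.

One atomic unit of force: F_au = E_h/a₀ = m_e²e⁶/((4πε₀)³ℏ⁴) = 8.220 × 10⁻⁸ N.
5.50 × 10⁻³ × 8.220 × 10⁻⁸ N = 4.521 × 10⁻¹⁰ N

4.521 × 10⁻¹⁰ N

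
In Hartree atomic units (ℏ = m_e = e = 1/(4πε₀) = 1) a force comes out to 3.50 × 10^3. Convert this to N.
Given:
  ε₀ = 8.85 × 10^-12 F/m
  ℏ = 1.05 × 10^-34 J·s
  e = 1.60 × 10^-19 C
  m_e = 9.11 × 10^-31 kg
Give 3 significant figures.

2.91 × 10^-4 N

One atomic unit of force: F_au = E_h/a₀ = m_e²e⁶/((4πε₀)³ℏ⁴) = 8.33 × 10^-8 N.
3.50 × 10^3 × 8.33 × 10^-8 N = 2.91 × 10^-4 N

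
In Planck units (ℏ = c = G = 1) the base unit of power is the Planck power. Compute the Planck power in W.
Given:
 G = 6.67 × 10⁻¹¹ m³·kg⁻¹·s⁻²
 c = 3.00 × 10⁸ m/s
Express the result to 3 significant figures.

P_P = c⁵/G
  = 2.43 × 10⁴² / 6.67 × 10⁻¹¹
  = 3.64 × 10⁵² W

3.64 × 10⁵² W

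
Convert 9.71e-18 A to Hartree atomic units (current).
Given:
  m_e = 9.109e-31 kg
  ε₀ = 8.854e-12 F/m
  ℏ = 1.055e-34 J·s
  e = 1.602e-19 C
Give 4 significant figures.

1.469e-15

atomic unit of electric current: I_au = e E_h/ℏ = m_e e⁵/((4πε₀)²ℏ³) = 6.612e-3 A.
9.71e-18 / 6.612e-3 = 1.469e-15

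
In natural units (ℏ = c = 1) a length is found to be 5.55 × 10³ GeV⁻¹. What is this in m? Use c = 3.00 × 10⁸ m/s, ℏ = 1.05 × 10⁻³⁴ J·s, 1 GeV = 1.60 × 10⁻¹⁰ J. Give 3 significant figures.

A length is [E]⁻¹ in ℏ=c=1; restore one factor of ℏc.
1 GeV⁻¹ → ℏc × (1 GeV in J)⁻¹ = 1.97 × 10⁻¹⁶ m.
Result: 5.55 × 10³ × 1.97 × 10⁻¹⁶ = 1.09 × 10⁻¹² m.

1.09 × 10⁻¹² m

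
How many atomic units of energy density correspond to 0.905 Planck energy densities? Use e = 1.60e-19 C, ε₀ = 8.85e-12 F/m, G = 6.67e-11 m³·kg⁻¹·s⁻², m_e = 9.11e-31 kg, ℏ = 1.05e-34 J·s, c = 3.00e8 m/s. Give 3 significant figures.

Planck energy density: u_P = c⁷/(ℏG²) = 4.68e113 J/m³
atomic unit of energy density: u_au = E_h/a₀³ = m_e⁴e¹⁰/((4πε₀)⁵ℏ⁸) = 3.01e13 J/m³
0.905 × 4.68e113 / 3.01e13 = 1.41e100

1.41e100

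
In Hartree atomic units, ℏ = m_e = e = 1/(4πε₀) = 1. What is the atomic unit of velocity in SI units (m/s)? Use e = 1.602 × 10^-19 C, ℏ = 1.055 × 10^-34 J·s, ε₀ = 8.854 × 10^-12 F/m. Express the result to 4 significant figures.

2.186 × 10^6 m/s

From ℏ = m_e = e = 1/(4πε₀) = 1 the velocity scale is v_au = e²/(4πε₀ℏ).
  = 2.566 × 10^-38 / 1.174 × 10^-44
  = 2.186 × 10^6 m/s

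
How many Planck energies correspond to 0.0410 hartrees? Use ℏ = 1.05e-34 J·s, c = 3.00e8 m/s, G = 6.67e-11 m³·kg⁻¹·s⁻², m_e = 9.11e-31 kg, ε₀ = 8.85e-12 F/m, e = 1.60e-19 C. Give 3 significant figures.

9.18e-29

hartree: E_h = m_e e⁴/(4πε₀ℏ)² = 4.38e-18 J
Planck energy: E_P = √(ℏc⁵/G) = 1.96e9 J
0.0410 × 4.38e-18 / 1.96e9 = 9.18e-29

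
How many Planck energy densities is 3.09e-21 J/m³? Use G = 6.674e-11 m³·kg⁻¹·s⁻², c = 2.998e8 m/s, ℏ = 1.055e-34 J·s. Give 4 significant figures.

6.671e-135

Planck energy density: u_P = c⁷/(ℏG²) = 4.632e113 J/m³.
3.09e-21 / 4.632e113 = 6.671e-135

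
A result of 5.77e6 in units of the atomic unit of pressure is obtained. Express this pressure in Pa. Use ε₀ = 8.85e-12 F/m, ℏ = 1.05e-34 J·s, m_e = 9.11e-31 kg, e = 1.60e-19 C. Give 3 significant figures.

1.74e20 Pa

One atomic unit of pressure: P_au = E_h/a₀³ = m_e⁴e¹⁰/((4πε₀)⁵ℏ⁸) = 3.01e13 Pa.
5.77e6 × 3.01e13 Pa = 1.74e20 Pa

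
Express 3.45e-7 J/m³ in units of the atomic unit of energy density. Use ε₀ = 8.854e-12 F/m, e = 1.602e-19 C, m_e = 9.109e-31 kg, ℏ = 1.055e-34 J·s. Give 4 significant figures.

1.178e-20

atomic unit of energy density: u_au = E_h/a₀³ = m_e⁴e¹⁰/((4πε₀)⁵ℏ⁸) = 2.929e13 J/m³.
3.45e-7 / 2.929e13 = 1.178e-20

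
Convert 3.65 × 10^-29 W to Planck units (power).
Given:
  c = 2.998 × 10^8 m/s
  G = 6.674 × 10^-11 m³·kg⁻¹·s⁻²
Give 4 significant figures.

1.006 × 10^-81

Planck power: P_P = c⁵/G = 3.629 × 10^52 W.
3.65 × 10^-29 / 3.629 × 10^52 = 1.006 × 10^-81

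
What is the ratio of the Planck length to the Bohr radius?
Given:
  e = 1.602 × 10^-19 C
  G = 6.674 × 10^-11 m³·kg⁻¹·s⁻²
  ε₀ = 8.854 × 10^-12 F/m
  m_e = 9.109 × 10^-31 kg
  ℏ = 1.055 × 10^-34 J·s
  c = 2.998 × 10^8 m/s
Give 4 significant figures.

3.051 × 10^-25

Planck length: ℓ_P = √(ℏG/c³) = 1.616 × 10^-35 m
Bohr radius: a₀ = 4πε₀ℏ²/(m_e e²) = 5.297 × 10^-11 m
ratio = 1.616 × 10^-35 / 5.297 × 10^-11 = 3.051 × 10^-25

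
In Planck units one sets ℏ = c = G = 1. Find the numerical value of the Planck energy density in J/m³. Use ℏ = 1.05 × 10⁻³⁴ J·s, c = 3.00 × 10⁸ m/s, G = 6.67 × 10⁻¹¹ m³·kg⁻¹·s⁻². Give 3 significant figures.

4.68 × 10¹¹³ J/m³

u_P = c⁷/(ℏG²)
  = 2.19 × 10⁵⁹ / 4.67 × 10⁻⁵⁵
  = 4.68 × 10¹¹³ J/m³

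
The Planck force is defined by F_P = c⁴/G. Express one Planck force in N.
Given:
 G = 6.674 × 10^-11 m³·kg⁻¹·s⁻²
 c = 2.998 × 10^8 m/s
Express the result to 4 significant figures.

F_P = c⁴/G
  = 8.078 × 10^33 / 6.674 × 10^-11
  = 1.210 × 10^44 N

1.210 × 10^44 N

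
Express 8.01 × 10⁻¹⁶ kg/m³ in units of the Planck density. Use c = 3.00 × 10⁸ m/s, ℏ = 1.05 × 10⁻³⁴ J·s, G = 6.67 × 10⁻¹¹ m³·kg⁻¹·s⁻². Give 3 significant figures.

Planck density: ρ_P = c⁵/(ℏG²) = 5.20 × 10⁹⁶ kg/m³.
8.01 × 10⁻¹⁶ / 5.20 × 10⁹⁶ = 1.54 × 10⁻¹¹²

1.54 × 10⁻¹¹²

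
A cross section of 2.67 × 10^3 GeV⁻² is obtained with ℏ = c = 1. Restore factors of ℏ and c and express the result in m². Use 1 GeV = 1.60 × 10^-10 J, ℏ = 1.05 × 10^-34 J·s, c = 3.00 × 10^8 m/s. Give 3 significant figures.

Area is [L]² = [E]⁻²·(ℏc)²; restore (ℏc)².
1 GeV⁻² → (ℏc)² × (1 GeV in J)⁻² = 3.88 × 10^-32 m².
Result: 2.67 × 10^3 × 3.88 × 10^-32 = 1.03 × 10^-28 m².

1.03 × 10^-28 m²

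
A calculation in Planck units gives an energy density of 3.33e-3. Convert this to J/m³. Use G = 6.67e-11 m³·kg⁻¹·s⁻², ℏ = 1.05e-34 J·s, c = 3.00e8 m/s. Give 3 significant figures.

1.56e111 J/m³

One Planck energy density: u_P = c⁷/(ℏG²) = 4.68e113 J/m³.
3.33e-3 × 4.68e113 J/m³ = 1.56e111 J/m³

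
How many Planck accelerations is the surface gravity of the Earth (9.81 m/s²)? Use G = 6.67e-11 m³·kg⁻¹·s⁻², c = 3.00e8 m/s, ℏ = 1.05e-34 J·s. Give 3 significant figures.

1.76e-51

Planck acceleration: a_P = √(c⁷/(ℏG)) = 5.59e51 m/s².
9.81 / 5.59e51 = 1.76e-51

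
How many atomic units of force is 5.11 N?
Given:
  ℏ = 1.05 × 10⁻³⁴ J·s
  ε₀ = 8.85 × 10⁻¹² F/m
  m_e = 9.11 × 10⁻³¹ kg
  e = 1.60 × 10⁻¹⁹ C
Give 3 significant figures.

6.14 × 10⁷

atomic unit of force: F_au = E_h/a₀ = m_e²e⁶/((4πε₀)³ℏ⁴) = 8.33 × 10⁻⁸ N.
5.11 / 8.33 × 10⁻⁸ = 6.14 × 10⁷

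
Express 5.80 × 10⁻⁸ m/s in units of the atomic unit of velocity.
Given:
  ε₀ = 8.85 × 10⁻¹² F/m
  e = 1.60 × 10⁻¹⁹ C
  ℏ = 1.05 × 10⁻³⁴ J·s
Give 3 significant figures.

atomic unit of velocity: v_au = e²/(4πε₀ℏ) = 2.19 × 10⁶ m/s.
5.80 × 10⁻⁸ / 2.19 × 10⁶ = 2.65 × 10⁻¹⁴

2.65 × 10⁻¹⁴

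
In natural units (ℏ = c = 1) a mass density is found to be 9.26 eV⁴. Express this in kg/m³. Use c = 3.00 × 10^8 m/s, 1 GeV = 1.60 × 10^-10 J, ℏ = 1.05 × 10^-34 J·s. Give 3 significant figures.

Mass density is [E]/(c²[L]³) = [E]⁴/(ℏ³c⁵).
1 GeV⁴ → 1/(ℏ³c⁵) × (1 GeV in J)⁴ = 2.33 × 10^20 kg/m³.
Convert the energy scale: 9.26 eV⁴ = 9.26 × 10^-36 GeV⁴.
Result: 9.26 × 10^-36 × 2.33 × 10^20 = 2.16 × 10^-15 kg/m³.

2.16 × 10^-15 kg/m³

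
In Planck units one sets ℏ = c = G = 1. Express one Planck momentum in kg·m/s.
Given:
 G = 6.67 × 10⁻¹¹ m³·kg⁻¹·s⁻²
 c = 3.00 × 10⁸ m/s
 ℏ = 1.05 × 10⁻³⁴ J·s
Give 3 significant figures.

p_P = √(ℏc³/G)
  = √(42.5)
  = 6.52 kg·m/s

6.52 kg·m/s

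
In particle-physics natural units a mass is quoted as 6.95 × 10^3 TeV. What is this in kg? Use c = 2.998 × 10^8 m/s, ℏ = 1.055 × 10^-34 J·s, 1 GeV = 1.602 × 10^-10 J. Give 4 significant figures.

1.239 × 10^-20 kg

Mass is [E]/c²; divide by c².
1 GeV → 1/c² × (1 GeV in J) = 1.782 × 10^-27 kg.
Convert the energy scale: 6.95 × 10^3 TeV = 6.95 × 10^6 GeV.
Result: 6.95 × 10^6 × 1.782 × 10^-27 = 1.239 × 10^-20 kg.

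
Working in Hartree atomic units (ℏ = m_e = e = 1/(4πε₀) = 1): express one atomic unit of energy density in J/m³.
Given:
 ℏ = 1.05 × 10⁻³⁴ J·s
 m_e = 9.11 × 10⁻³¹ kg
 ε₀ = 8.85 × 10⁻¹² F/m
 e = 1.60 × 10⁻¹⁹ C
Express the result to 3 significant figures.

Dimensional analysis gives u_au = E_h/a₀³ = m_e⁴e¹⁰/((4πε₀)⁵ℏ⁸).
E_h = 4.38 × 10⁻¹⁸ J
a₀ = 5.26 × 10⁻¹¹ m
E_h/a₀³ = 3.01 × 10¹³ J/m³

3.01 × 10¹³ J/m³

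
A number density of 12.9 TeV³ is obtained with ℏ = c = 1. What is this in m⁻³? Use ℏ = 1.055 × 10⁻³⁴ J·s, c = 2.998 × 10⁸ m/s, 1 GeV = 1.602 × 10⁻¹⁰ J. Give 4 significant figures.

Number density is [L]⁻³ = [E]³/(ℏc)³.
1 GeV³ → 1/(ℏc)³ × (1 GeV in J)³ = 1.299 × 10⁴⁷ m⁻³.
Convert the energy scale: 12.9 TeV³ = 1.29 × 10¹⁰ GeV³.
Result: 1.29 × 10¹⁰ × 1.299 × 10⁴⁷ = 1.676 × 10⁵⁷ m⁻³.

1.676 × 10⁵⁷ m⁻³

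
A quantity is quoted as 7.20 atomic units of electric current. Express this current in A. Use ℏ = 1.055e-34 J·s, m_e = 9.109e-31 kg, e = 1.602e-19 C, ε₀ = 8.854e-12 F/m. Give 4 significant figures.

0.04761 A

One atomic unit of electric current: I_au = e E_h/ℏ = m_e e⁵/((4πε₀)²ℏ³) = 6.612e-3 A.
7.20 × 6.612e-3 A = 0.04761 A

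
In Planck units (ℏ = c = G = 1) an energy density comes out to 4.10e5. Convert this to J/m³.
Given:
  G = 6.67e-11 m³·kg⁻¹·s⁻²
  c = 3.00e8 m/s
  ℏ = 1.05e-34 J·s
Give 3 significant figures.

1.92e119 J/m³

One Planck energy density: u_P = c⁷/(ℏG²) = 4.68e113 J/m³.
4.10e5 × 4.68e113 J/m³ = 1.92e119 J/m³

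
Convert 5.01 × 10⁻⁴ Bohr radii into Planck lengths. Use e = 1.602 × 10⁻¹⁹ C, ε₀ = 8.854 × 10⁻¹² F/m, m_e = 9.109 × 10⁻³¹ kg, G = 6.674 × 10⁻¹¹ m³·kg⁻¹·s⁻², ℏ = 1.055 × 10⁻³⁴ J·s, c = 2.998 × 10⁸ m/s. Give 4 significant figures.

1.642 × 10²¹

Bohr radius: a₀ = 4πε₀ℏ²/(m_e e²) = 5.297 × 10⁻¹¹ m
Planck length: ℓ_P = √(ℏG/c³) = 1.616 × 10⁻³⁵ m
5.01 × 10⁻⁴ × 5.297 × 10⁻¹¹ / 1.616 × 10⁻³⁵ = 1.642 × 10²¹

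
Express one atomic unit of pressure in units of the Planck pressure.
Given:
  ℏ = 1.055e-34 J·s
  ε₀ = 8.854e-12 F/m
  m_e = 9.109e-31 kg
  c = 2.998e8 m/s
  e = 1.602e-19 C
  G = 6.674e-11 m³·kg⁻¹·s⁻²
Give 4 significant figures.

6.323e-101

atomic unit of pressure: P_au = E_h/a₀³ = m_e⁴e¹⁰/((4πε₀)⁵ℏ⁸) = 2.929e13 Pa
Planck pressure: p_P = c⁷/(ℏG²) = 4.632e113 Pa
ratio = 2.929e13 / 4.632e113 = 6.323e-101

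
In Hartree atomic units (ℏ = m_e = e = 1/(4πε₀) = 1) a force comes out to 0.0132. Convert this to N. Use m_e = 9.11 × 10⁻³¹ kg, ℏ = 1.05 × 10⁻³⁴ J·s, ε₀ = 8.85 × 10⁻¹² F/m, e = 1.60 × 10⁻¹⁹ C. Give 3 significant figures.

One atomic unit of force: F_au = E_h/a₀ = m_e²e⁶/((4πε₀)³ℏ⁴) = 8.33 × 10⁻⁸ N.
0.0132 × 8.33 × 10⁻⁸ N = 1.10 × 10⁻⁹ N

1.10 × 10⁻⁹ N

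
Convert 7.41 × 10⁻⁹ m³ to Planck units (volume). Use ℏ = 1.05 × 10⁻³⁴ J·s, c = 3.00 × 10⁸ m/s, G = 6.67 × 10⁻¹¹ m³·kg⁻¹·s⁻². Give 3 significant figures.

1.77 × 10⁹⁶

Planck volume: V_P = (ℏG/c³)^(3/2) = 4.18 × 10⁻¹⁰⁵ m³.
7.41 × 10⁻⁹ / 4.18 × 10⁻¹⁰⁵ = 1.77 × 10⁹⁶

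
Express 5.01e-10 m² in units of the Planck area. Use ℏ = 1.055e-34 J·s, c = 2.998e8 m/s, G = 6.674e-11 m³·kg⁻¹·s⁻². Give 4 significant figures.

Planck area: A_P = ℏG/c³ = 2.613e-70 m².
5.01e-10 / 2.613e-70 = 1.917e60

1.917e60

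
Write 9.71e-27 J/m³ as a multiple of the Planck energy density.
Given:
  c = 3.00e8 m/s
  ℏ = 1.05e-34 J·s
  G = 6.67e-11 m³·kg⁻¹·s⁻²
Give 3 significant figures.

Planck energy density: u_P = c⁷/(ℏG²) = 4.68e113 J/m³.
9.71e-27 / 4.68e113 = 2.07e-140

2.07e-140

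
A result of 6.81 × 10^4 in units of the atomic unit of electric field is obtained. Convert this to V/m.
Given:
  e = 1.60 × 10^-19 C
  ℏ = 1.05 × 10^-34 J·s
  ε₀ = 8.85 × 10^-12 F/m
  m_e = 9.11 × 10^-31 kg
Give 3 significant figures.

3.54 × 10^16 V/m

One atomic unit of electric field: E_au = E_h/(e a₀) = m_e²e⁵/((4πε₀)³ℏ⁴) = 5.20 × 10^11 V/m.
6.81 × 10^4 × 5.20 × 10^11 V/m = 3.54 × 10^16 V/m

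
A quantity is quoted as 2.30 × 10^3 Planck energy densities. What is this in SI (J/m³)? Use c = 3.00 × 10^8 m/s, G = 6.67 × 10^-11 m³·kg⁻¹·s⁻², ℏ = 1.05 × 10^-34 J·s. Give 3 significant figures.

One Planck energy density: u_P = c⁷/(ℏG²) = 4.68 × 10^113 J/m³.
2.30 × 10^3 × 4.68 × 10^113 J/m³ = 1.08 × 10^117 J/m³

1.08 × 10^117 J/m³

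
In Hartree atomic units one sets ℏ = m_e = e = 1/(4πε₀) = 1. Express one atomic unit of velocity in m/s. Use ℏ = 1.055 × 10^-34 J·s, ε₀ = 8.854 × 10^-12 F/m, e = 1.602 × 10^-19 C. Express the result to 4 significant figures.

2.186 × 10^6 m/s

v_au = e²/(4πε₀ℏ)
  = 2.566 × 10^-38 / 1.174 × 10^-44
  = 2.186 × 10^6 m/s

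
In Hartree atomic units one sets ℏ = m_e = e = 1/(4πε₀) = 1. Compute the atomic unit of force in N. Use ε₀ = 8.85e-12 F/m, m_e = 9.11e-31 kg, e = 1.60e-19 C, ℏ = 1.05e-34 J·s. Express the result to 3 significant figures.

8.33e-8 N

F_au = E_h/a₀ = m_e²e⁶/((4πε₀)³ℏ⁴)
E_h = 4.38e-18 J
a₀ = 5.26e-11 m
E_h/a₀ = 8.33e-8 N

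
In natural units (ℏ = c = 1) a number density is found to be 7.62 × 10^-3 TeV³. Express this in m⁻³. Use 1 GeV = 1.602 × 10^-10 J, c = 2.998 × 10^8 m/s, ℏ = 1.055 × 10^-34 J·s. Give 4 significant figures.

9.901 × 10^53 m⁻³

Number density is [L]⁻³ = [E]³/(ℏc)³.
1 GeV³ → 1/(ℏc)³ × (1 GeV in J)³ = 1.299 × 10^47 m⁻³.
Convert the energy scale: 7.62 × 10^-3 TeV³ = 7.62 × 10^6 GeV³.
Result: 7.62 × 10^6 × 1.299 × 10^47 = 9.901 × 10^53 m⁻³.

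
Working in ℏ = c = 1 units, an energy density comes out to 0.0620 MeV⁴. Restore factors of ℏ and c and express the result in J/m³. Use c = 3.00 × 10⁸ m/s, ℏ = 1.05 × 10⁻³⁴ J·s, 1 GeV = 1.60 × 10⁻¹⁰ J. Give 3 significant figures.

[E]/[L]³ = [E]⁴/(ℏc)³; restore (ℏc)⁻³.
1 GeV⁴ → 1/(ℏc)³ × (1 GeV in J)⁴ = 2.10 × 10³⁷ J/m³.
Convert the energy scale: 0.0620 MeV⁴ = 6.20 × 10⁻¹⁴ GeV⁴.
Result: 6.20 × 10⁻¹⁴ × 2.10 × 10³⁷ = 1.30 × 10²⁴ J/m³.

1.30 × 10²⁴ J/m³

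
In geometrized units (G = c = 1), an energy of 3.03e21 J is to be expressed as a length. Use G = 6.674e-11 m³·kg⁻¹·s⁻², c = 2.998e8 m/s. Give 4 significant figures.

Energy → length via G/c⁴.
3.03e21 J × (G/c⁴) = 2.503e-23 m

2.503e-23 m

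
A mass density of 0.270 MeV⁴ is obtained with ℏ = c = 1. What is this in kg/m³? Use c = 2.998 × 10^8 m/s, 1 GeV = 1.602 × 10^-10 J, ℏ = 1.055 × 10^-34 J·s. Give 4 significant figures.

6.253 × 10^7 kg/m³

Mass density is [E]/(c²[L]³) = [E]⁴/(ℏ³c⁵).
1 GeV⁴ → 1/(ℏ³c⁵) × (1 GeV in J)⁴ = 2.316 × 10^20 kg/m³.
Convert the energy scale: 0.270 MeV⁴ = 2.70 × 10^-13 GeV⁴.
Result: 2.70 × 10^-13 × 2.316 × 10^20 = 6.253 × 10^7 kg/m³.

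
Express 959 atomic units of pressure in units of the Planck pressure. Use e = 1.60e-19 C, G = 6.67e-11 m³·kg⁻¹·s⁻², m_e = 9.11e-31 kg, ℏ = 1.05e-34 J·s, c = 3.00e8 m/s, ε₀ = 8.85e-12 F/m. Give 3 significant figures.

6.17e-98

atomic unit of pressure: P_au = E_h/a₀³ = m_e⁴e¹⁰/((4πε₀)⁵ℏ⁸) = 3.01e13 Pa
Planck pressure: p_P = c⁷/(ℏG²) = 4.68e113 Pa
959 × 3.01e13 / 4.68e113 = 6.17e-98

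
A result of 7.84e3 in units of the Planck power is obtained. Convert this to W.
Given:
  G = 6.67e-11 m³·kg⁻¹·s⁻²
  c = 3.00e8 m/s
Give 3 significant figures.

2.86e56 W

One Planck power: P_P = c⁵/G = 3.64e52 W.
7.84e3 × 3.64e52 W = 2.86e56 W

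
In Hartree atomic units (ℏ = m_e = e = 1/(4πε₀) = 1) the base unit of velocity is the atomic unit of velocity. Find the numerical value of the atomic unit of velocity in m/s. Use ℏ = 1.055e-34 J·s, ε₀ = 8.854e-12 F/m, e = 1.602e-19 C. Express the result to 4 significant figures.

v_au = e²/(4πε₀ℏ)
  = 2.566e-38 / 1.174e-44
  = 2.186e6 m/s

2.186e6 m/s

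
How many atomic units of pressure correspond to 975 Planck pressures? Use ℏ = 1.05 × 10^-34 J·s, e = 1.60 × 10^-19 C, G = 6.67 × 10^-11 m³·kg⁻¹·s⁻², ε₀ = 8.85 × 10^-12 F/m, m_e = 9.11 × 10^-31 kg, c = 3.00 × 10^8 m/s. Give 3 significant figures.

1.52 × 10^103

Planck pressure: p_P = c⁷/(ℏG²) = 4.68 × 10^113 Pa
atomic unit of pressure: P_au = E_h/a₀³ = m_e⁴e¹⁰/((4πε₀)⁵ℏ⁸) = 3.01 × 10^13 Pa
975 × 4.68 × 10^113 / 3.01 × 10^13 = 1.52 × 10^103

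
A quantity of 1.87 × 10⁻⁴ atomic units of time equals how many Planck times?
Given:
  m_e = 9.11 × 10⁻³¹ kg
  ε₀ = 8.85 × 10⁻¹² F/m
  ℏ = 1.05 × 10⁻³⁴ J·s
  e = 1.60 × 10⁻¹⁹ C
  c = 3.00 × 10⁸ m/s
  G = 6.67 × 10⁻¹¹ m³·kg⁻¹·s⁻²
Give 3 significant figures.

atomic unit of time: τ_au = (4πε₀)²ℏ³/(m_e e⁴) = 2.40 × 10⁻¹⁷ s
Planck time: t_P = √(ℏG/c⁵) = 5.37 × 10⁻⁴⁴ s
1.87 × 10⁻⁴ × 2.40 × 10⁻¹⁷ / 5.37 × 10⁻⁴⁴ = 8.35 × 10²²

8.35 × 10²²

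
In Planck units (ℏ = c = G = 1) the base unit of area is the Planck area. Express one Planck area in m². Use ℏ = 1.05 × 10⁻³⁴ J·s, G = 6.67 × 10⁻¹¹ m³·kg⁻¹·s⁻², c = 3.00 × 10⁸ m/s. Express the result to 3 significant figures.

2.59 × 10⁻⁷⁰ m²

A_P = ℏG/c³
  = 7.00 × 10⁻⁴⁵ / 2.70 × 10²⁵
  = 2.59 × 10⁻⁷⁰ m²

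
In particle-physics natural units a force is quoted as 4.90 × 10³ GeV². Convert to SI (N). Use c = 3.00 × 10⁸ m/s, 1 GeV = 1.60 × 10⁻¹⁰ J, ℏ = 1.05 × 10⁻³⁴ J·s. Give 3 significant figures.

3.98 × 10⁹ N

Force is [E]/[L] = [E]²/(ℏc); restore (ℏc)⁻¹.
1 GeV² → 1/(ℏc) × (1 GeV in J)² = 8.13 × 10⁵ N.
Result: 4.90 × 10³ × 8.13 × 10⁵ = 3.98 × 10⁹ N.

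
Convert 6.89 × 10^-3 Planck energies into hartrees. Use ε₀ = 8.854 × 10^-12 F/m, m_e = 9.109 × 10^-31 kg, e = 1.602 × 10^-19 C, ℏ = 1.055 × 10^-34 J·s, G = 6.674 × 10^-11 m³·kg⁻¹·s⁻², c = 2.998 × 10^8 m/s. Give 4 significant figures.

3.096 × 10^24

Planck energy: E_P = √(ℏc⁵/G) = 1.957 × 10^9 J
hartree: E_h = m_e e⁴/(4πε₀ℏ)² = 4.354 × 10^-18 J
6.89 × 10^-3 × 1.957 × 10^9 / 4.354 × 10^-18 = 3.096 × 10^24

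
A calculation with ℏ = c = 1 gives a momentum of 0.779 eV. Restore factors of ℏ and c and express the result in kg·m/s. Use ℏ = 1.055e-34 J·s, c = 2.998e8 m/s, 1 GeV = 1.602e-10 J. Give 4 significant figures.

4.163e-28 kg·m/s

Momentum is [E]/c; divide by c.
1 GeV → 1/c × (1 GeV in J) = 5.344e-19 kg·m/s.
Convert the energy scale: 0.779 eV = 7.79e-10 GeV.
Result: 7.79e-10 × 5.344e-19 = 4.163e-28 kg·m/s.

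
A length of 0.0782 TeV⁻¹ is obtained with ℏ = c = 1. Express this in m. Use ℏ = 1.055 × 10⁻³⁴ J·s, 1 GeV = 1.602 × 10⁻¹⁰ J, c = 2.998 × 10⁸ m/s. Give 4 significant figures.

1.544 × 10⁻²⁰ m

A length is [E]⁻¹ in ℏ=c=1; restore one factor of ℏc.
1 GeV⁻¹ → ℏc × (1 GeV in J)⁻¹ = 1.974 × 10⁻¹⁶ m.
Convert the energy scale: 0.0782 TeV⁻¹ = 7.82 × 10⁻⁵ GeV⁻¹.
Result: 7.82 × 10⁻⁵ × 1.974 × 10⁻¹⁶ = 1.544 × 10⁻²⁰ m.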